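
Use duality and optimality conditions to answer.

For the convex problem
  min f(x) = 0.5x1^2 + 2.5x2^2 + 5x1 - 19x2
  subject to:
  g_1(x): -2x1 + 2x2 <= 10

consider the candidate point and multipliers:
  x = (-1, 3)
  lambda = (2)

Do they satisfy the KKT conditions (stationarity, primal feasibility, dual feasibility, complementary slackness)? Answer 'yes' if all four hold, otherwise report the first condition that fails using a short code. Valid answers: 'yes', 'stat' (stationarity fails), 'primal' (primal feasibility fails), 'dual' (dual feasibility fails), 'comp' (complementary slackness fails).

Gradient of f: grad f(x) = Q x + c = (4, -4)
Constraint values g_i(x) = a_i^T x - b_i:
  g_1((-1, 3)) = -2
Stationarity residual: grad f(x) + sum_i lambda_i a_i = (0, 0)
  -> stationarity OK
Primal feasibility (all g_i <= 0): OK
Dual feasibility (all lambda_i >= 0): OK
Complementary slackness (lambda_i * g_i(x) = 0 for all i): FAILS

Verdict: the first failing condition is complementary_slackness -> comp.

comp


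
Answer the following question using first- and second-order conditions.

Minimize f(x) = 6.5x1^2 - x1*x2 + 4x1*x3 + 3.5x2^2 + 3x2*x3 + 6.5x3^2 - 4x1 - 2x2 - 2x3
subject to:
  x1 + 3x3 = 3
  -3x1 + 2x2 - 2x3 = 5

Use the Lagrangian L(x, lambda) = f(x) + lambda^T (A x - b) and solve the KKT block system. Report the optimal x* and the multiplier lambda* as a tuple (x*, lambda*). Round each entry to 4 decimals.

Form the Lagrangian:
  L(x, lambda) = (1/2) x^T Q x + c^T x + lambda^T (A x - b)
Stationarity (grad_x L = 0): Q x + c + A^T lambda = 0.
Primal feasibility: A x = b.

This gives the KKT block system:
  [ Q   A^T ] [ x     ]   [-c ]
  [ A    0  ] [ lambda ] = [ b ]

Solving the linear system:
  x*      = (-1.1469, 2.1619, 1.3823)
  lambda* = (-12.0985, -9.2137)
  f(x*)   = 39.9316

x* = (-1.1469, 2.1619, 1.3823), lambda* = (-12.0985, -9.2137)


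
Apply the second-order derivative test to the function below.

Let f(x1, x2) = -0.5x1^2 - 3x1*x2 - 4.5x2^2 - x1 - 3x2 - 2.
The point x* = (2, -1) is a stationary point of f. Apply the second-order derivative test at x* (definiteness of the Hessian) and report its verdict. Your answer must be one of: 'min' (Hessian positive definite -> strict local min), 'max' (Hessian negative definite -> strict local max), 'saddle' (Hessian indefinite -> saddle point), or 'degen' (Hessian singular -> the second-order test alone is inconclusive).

Compute the Hessian H = grad^2 f:
  H = [[-1, -3], [-3, -9]]
Verify stationarity: grad f(x*) = H x* + g = (0, 0).
Eigenvalues of H: -10, 0.
H has a zero eigenvalue (singular; negative semidefinite but not definite), so H is neither positive definite, negative definite, nor indefinite. The second-order test alone is inconclusive -> degen.
(Indeed, f is constant along the null direction of H through x*, so x* is not a strict local extremum.)

degen


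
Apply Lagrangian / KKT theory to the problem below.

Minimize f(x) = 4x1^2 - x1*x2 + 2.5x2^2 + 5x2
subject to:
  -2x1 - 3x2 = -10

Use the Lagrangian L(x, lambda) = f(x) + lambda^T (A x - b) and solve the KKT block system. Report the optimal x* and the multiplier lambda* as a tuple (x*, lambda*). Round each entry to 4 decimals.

Form the Lagrangian:
  L(x, lambda) = (1/2) x^T Q x + c^T x + lambda^T (A x - b)
Stationarity (grad_x L = 0): Q x + c + A^T lambda = 0.
Primal feasibility: A x = b.

This gives the KKT block system:
  [ Q   A^T ] [ x     ]   [-c ]
  [ A    0  ] [ lambda ] = [ b ]

Solving the linear system:
  x*      = (1.5385, 2.3077)
  lambda* = (5)
  f(x*)   = 30.7692

x* = (1.5385, 2.3077), lambda* = (5)


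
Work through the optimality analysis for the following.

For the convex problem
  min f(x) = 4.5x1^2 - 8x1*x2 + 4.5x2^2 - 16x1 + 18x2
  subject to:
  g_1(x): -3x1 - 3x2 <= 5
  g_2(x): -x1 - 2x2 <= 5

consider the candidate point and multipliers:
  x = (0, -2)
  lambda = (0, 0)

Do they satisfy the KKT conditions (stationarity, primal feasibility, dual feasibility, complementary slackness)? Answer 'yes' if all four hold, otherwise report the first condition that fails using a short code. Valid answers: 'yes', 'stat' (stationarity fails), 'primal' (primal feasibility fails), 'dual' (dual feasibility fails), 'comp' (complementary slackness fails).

Gradient of f: grad f(x) = Q x + c = (0, 0)
Constraint values g_i(x) = a_i^T x - b_i:
  g_1((0, -2)) = 1
  g_2((0, -2)) = -1
Stationarity residual: grad f(x) + sum_i lambda_i a_i = (0, 0)
  -> stationarity OK
Primal feasibility (all g_i <= 0): FAILS
Dual feasibility (all lambda_i >= 0): OK
Complementary slackness (lambda_i * g_i(x) = 0 for all i): OK

Verdict: the first failing condition is primal_feasibility -> primal.

primal


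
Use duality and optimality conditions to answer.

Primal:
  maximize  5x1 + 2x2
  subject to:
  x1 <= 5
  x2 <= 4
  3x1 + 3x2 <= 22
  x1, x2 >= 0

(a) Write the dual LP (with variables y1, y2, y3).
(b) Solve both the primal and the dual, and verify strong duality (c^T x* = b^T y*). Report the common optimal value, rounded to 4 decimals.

The standard primal-dual pair for 'max c^T x s.t. A x <= b, x >= 0' is:
  Dual:  min b^T y  s.t.  A^T y >= c,  y >= 0.

So the dual LP is:
  minimize  5y1 + 4y2 + 22y3
  subject to:
    y1 + 3y3 >= 5
    y2 + 3y3 >= 2
    y1, y2, y3 >= 0

Solving the primal: x* = (5, 2.3333).
  primal value c^T x* = 29.6667.
Solving the dual: y* = (3, 0, 0.6667).
  dual value b^T y* = 29.6667.
Strong duality: c^T x* = b^T y*. Confirmed.

29.6667


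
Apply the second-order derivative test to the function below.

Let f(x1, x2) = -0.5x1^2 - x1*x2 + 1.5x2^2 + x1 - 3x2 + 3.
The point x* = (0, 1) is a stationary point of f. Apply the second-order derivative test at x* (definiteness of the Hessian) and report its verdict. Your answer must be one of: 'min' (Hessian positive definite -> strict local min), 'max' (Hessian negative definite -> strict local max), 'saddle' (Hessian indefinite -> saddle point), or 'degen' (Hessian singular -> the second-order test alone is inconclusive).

Compute the Hessian H = grad^2 f:
  H = [[-1, -1], [-1, 3]]
Verify stationarity: grad f(x*) = H x* + g = (0, 0).
Eigenvalues of H: -1.2361, 3.2361.
Eigenvalues have mixed signs, so H is indefinite -> x* is a saddle point.

saddle


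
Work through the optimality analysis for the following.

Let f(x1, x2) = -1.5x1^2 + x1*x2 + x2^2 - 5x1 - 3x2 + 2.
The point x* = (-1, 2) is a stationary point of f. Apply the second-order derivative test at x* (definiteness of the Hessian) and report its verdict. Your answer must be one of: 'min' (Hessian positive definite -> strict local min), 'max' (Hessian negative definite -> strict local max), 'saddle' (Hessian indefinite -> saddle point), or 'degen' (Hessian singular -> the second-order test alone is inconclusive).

Compute the Hessian H = grad^2 f:
  H = [[-3, 1], [1, 2]]
Verify stationarity: grad f(x*) = H x* + g = (0, 0).
Eigenvalues of H: -3.1926, 2.1926.
Eigenvalues have mixed signs, so H is indefinite -> x* is a saddle point.

saddle


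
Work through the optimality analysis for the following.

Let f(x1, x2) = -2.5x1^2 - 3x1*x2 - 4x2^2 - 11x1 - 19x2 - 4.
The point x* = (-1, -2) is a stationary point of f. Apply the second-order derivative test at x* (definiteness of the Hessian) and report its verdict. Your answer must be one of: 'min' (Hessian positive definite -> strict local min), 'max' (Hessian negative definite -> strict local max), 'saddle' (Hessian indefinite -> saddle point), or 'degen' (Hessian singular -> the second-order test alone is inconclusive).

Compute the Hessian H = grad^2 f:
  H = [[-5, -3], [-3, -8]]
Verify stationarity: grad f(x*) = H x* + g = (0, 0).
Eigenvalues of H: -9.8541, -3.1459.
Both eigenvalues < 0, so H is negative definite -> x* is a strict local max.

max


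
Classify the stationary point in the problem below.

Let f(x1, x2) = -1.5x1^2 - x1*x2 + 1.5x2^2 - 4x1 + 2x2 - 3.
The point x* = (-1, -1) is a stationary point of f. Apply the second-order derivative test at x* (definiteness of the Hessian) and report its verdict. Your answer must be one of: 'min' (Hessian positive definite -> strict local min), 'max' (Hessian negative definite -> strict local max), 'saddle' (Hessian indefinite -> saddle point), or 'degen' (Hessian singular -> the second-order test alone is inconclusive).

Compute the Hessian H = grad^2 f:
  H = [[-3, -1], [-1, 3]]
Verify stationarity: grad f(x*) = H x* + g = (0, 0).
Eigenvalues of H: -3.1623, 3.1623.
Eigenvalues have mixed signs, so H is indefinite -> x* is a saddle point.

saddle


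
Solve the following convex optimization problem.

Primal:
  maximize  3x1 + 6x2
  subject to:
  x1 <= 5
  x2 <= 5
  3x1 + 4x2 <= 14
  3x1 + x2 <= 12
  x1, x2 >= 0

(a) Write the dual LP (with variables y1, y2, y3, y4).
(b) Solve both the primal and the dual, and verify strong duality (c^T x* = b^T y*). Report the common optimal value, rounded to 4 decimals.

The standard primal-dual pair for 'max c^T x s.t. A x <= b, x >= 0' is:
  Dual:  min b^T y  s.t.  A^T y >= c,  y >= 0.

So the dual LP is:
  minimize  5y1 + 5y2 + 14y3 + 12y4
  subject to:
    y1 + 3y3 + 3y4 >= 3
    y2 + 4y3 + y4 >= 6
    y1, y2, y3, y4 >= 0

Solving the primal: x* = (0, 3.5).
  primal value c^T x* = 21.
Solving the dual: y* = (0, 0, 1.5, 0).
  dual value b^T y* = 21.
Strong duality: c^T x* = b^T y*. Confirmed.

21


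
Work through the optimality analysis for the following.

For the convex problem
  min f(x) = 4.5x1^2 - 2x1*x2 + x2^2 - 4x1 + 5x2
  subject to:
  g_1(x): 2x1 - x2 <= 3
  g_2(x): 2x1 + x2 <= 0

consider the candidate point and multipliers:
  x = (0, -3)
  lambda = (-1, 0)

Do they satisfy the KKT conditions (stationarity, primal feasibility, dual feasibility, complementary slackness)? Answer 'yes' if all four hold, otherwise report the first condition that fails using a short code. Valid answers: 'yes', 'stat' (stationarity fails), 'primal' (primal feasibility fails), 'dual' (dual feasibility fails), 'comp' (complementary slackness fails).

Gradient of f: grad f(x) = Q x + c = (2, -1)
Constraint values g_i(x) = a_i^T x - b_i:
  g_1((0, -3)) = 0
  g_2((0, -3)) = -3
Stationarity residual: grad f(x) + sum_i lambda_i a_i = (0, 0)
  -> stationarity OK
Primal feasibility (all g_i <= 0): OK
Dual feasibility (all lambda_i >= 0): FAILS
Complementary slackness (lambda_i * g_i(x) = 0 for all i): OK

Verdict: the first failing condition is dual_feasibility -> dual.

dual


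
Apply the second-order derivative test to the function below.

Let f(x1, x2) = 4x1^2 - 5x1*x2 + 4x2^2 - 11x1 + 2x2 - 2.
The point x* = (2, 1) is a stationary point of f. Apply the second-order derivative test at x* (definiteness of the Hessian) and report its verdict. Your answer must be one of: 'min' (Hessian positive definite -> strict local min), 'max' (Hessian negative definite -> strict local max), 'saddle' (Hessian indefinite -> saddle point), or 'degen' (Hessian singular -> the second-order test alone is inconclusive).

Compute the Hessian H = grad^2 f:
  H = [[8, -5], [-5, 8]]
Verify stationarity: grad f(x*) = H x* + g = (0, 0).
Eigenvalues of H: 3, 13.
Both eigenvalues > 0, so H is positive definite -> x* is a strict local min.

min


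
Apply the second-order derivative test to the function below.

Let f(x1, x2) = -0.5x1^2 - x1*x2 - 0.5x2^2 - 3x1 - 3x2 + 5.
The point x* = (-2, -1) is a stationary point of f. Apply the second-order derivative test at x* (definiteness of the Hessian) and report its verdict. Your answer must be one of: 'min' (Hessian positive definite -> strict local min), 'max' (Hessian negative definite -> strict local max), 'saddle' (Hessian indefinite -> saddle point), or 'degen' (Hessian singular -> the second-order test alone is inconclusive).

Compute the Hessian H = grad^2 f:
  H = [[-1, -1], [-1, -1]]
Verify stationarity: grad f(x*) = H x* + g = (0, 0).
Eigenvalues of H: -2, 0.
H has a zero eigenvalue (singular; negative semidefinite but not definite), so H is neither positive definite, negative definite, nor indefinite. The second-order test alone is inconclusive -> degen.
(Indeed, f is constant along the null direction of H through x*, so x* is not a strict local extremum.)

degen


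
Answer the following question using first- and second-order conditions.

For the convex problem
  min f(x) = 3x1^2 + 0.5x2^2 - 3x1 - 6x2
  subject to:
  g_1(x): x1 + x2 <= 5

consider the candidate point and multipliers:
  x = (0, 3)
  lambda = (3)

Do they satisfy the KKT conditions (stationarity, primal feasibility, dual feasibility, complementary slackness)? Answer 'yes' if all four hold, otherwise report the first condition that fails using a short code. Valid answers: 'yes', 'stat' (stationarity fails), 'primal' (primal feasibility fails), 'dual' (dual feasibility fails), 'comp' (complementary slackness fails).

Gradient of f: grad f(x) = Q x + c = (-3, -3)
Constraint values g_i(x) = a_i^T x - b_i:
  g_1((0, 3)) = -2
Stationarity residual: grad f(x) + sum_i lambda_i a_i = (0, 0)
  -> stationarity OK
Primal feasibility (all g_i <= 0): OK
Dual feasibility (all lambda_i >= 0): OK
Complementary slackness (lambda_i * g_i(x) = 0 for all i): FAILS

Verdict: the first failing condition is complementary_slackness -> comp.

comp


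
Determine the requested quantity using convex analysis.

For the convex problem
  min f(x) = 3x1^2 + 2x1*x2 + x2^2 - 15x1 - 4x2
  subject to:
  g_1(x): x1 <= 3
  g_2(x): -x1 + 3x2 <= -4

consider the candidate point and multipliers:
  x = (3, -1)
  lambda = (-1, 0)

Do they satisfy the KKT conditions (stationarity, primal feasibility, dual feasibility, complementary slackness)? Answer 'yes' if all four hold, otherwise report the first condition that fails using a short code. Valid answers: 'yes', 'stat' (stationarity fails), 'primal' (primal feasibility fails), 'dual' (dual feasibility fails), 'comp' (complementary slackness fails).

Gradient of f: grad f(x) = Q x + c = (1, 0)
Constraint values g_i(x) = a_i^T x - b_i:
  g_1((3, -1)) = 0
  g_2((3, -1)) = -2
Stationarity residual: grad f(x) + sum_i lambda_i a_i = (0, 0)
  -> stationarity OK
Primal feasibility (all g_i <= 0): OK
Dual feasibility (all lambda_i >= 0): FAILS
Complementary slackness (lambda_i * g_i(x) = 0 for all i): OK

Verdict: the first failing condition is dual_feasibility -> dual.

dual


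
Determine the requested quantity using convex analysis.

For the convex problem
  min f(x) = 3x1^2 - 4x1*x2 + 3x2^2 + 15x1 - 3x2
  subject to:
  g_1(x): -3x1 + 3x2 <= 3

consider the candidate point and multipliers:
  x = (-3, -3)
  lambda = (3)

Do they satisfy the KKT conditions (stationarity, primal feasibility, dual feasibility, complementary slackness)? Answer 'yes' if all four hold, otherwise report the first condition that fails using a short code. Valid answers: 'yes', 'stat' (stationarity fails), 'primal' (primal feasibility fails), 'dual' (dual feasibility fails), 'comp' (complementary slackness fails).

Gradient of f: grad f(x) = Q x + c = (9, -9)
Constraint values g_i(x) = a_i^T x - b_i:
  g_1((-3, -3)) = -3
Stationarity residual: grad f(x) + sum_i lambda_i a_i = (0, 0)
  -> stationarity OK
Primal feasibility (all g_i <= 0): OK
Dual feasibility (all lambda_i >= 0): OK
Complementary slackness (lambda_i * g_i(x) = 0 for all i): FAILS

Verdict: the first failing condition is complementary_slackness -> comp.

comp


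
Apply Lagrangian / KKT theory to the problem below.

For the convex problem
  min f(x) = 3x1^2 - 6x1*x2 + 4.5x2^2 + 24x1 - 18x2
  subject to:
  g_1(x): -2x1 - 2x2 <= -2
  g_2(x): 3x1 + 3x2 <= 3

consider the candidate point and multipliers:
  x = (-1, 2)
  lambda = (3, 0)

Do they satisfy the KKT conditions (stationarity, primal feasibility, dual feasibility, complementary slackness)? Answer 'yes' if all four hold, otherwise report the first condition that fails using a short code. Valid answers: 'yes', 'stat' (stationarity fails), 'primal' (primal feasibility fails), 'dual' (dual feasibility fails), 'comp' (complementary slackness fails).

Gradient of f: grad f(x) = Q x + c = (6, 6)
Constraint values g_i(x) = a_i^T x - b_i:
  g_1((-1, 2)) = 0
  g_2((-1, 2)) = 0
Stationarity residual: grad f(x) + sum_i lambda_i a_i = (0, 0)
  -> stationarity OK
Primal feasibility (all g_i <= 0): OK
Dual feasibility (all lambda_i >= 0): OK
Complementary slackness (lambda_i * g_i(x) = 0 for all i): OK

Verdict: yes, KKT holds.

yes


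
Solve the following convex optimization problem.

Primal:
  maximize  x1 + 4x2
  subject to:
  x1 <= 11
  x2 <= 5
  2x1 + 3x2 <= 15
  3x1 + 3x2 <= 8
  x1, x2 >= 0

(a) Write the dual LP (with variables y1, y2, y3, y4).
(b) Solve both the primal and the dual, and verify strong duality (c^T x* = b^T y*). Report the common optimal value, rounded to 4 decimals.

The standard primal-dual pair for 'max c^T x s.t. A x <= b, x >= 0' is:
  Dual:  min b^T y  s.t.  A^T y >= c,  y >= 0.

So the dual LP is:
  minimize  11y1 + 5y2 + 15y3 + 8y4
  subject to:
    y1 + 2y3 + 3y4 >= 1
    y2 + 3y3 + 3y4 >= 4
    y1, y2, y3, y4 >= 0

Solving the primal: x* = (0, 2.6667).
  primal value c^T x* = 10.6667.
Solving the dual: y* = (0, 0, 0, 1.3333).
  dual value b^T y* = 10.6667.
Strong duality: c^T x* = b^T y*. Confirmed.

10.6667


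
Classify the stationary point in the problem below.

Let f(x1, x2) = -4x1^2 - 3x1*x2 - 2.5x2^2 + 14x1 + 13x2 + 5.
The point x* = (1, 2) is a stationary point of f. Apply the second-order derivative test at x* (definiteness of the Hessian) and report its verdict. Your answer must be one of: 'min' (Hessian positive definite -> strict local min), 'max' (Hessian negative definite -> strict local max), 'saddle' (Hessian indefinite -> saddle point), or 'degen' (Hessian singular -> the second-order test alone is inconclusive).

Compute the Hessian H = grad^2 f:
  H = [[-8, -3], [-3, -5]]
Verify stationarity: grad f(x*) = H x* + g = (0, 0).
Eigenvalues of H: -9.8541, -3.1459.
Both eigenvalues < 0, so H is negative definite -> x* is a strict local max.

max


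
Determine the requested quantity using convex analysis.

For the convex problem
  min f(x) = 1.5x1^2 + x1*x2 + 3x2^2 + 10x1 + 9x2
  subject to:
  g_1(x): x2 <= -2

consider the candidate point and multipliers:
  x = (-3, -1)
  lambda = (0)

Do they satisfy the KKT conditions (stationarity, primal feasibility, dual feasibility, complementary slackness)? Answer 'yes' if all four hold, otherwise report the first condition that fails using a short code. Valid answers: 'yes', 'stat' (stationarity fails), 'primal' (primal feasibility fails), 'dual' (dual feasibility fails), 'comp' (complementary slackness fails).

Gradient of f: grad f(x) = Q x + c = (0, 0)
Constraint values g_i(x) = a_i^T x - b_i:
  g_1((-3, -1)) = 1
Stationarity residual: grad f(x) + sum_i lambda_i a_i = (0, 0)
  -> stationarity OK
Primal feasibility (all g_i <= 0): FAILS
Dual feasibility (all lambda_i >= 0): OK
Complementary slackness (lambda_i * g_i(x) = 0 for all i): OK

Verdict: the first failing condition is primal_feasibility -> primal.

primal


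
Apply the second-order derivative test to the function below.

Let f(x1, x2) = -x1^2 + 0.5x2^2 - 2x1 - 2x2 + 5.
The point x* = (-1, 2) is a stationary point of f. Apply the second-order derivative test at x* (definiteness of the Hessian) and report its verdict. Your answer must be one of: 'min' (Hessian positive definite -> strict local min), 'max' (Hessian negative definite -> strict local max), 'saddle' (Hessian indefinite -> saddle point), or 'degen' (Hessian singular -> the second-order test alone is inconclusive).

Compute the Hessian H = grad^2 f:
  H = [[-2, 0], [0, 1]]
Verify stationarity: grad f(x*) = H x* + g = (0, 0).
Eigenvalues of H: -2, 1.
Eigenvalues have mixed signs, so H is indefinite -> x* is a saddle point.

saddle


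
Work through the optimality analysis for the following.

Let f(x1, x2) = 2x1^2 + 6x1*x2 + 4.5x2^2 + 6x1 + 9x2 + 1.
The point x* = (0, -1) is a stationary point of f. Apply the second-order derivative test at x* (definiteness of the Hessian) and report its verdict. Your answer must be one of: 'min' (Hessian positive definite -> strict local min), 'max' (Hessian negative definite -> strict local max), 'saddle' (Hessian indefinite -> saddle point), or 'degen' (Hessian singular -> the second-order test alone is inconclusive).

Compute the Hessian H = grad^2 f:
  H = [[4, 6], [6, 9]]
Verify stationarity: grad f(x*) = H x* + g = (0, 0).
Eigenvalues of H: 0, 13.
H has a zero eigenvalue (singular; positive semidefinite but not definite), so H is neither positive definite, negative definite, nor indefinite. The second-order test alone is inconclusive -> degen.
(Indeed, f is constant along the null direction of H through x*, so x* is not a strict local extremum.)

degen


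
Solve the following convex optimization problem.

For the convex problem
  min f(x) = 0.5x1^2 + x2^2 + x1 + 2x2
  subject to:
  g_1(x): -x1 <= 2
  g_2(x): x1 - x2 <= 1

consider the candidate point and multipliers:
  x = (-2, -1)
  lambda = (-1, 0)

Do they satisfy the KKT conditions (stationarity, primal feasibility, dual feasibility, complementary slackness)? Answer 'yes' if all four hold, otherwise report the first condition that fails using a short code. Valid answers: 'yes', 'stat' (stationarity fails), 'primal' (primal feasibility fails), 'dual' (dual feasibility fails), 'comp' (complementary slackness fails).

Gradient of f: grad f(x) = Q x + c = (-1, 0)
Constraint values g_i(x) = a_i^T x - b_i:
  g_1((-2, -1)) = 0
  g_2((-2, -1)) = -2
Stationarity residual: grad f(x) + sum_i lambda_i a_i = (0, 0)
  -> stationarity OK
Primal feasibility (all g_i <= 0): OK
Dual feasibility (all lambda_i >= 0): FAILS
Complementary slackness (lambda_i * g_i(x) = 0 for all i): OK

Verdict: the first failing condition is dual_feasibility -> dual.

dual


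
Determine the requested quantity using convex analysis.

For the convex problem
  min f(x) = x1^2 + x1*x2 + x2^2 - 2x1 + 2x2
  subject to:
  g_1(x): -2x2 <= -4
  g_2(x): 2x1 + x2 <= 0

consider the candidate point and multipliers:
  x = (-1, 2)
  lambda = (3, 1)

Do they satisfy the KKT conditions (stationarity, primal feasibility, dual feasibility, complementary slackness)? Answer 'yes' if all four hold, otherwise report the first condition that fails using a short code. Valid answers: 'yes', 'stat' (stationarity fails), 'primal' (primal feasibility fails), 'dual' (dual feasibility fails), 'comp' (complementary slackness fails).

Gradient of f: grad f(x) = Q x + c = (-2, 5)
Constraint values g_i(x) = a_i^T x - b_i:
  g_1((-1, 2)) = 0
  g_2((-1, 2)) = 0
Stationarity residual: grad f(x) + sum_i lambda_i a_i = (0, 0)
  -> stationarity OK
Primal feasibility (all g_i <= 0): OK
Dual feasibility (all lambda_i >= 0): OK
Complementary slackness (lambda_i * g_i(x) = 0 for all i): OK

Verdict: yes, KKT holds.

yes


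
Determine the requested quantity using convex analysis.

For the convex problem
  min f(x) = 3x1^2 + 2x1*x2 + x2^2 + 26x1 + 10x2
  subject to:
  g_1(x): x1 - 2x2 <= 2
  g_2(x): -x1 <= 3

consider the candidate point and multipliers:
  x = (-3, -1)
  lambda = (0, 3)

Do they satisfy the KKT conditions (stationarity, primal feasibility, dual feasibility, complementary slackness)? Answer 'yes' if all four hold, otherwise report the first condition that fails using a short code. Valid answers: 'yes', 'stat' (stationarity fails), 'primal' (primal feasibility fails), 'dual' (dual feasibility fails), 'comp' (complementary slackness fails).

Gradient of f: grad f(x) = Q x + c = (6, 2)
Constraint values g_i(x) = a_i^T x - b_i:
  g_1((-3, -1)) = -3
  g_2((-3, -1)) = 0
Stationarity residual: grad f(x) + sum_i lambda_i a_i = (3, 2)
  -> stationarity FAILS
Primal feasibility (all g_i <= 0): OK
Dual feasibility (all lambda_i >= 0): OK
Complementary slackness (lambda_i * g_i(x) = 0 for all i): OK

Verdict: the first failing condition is stationarity -> stat.

stat


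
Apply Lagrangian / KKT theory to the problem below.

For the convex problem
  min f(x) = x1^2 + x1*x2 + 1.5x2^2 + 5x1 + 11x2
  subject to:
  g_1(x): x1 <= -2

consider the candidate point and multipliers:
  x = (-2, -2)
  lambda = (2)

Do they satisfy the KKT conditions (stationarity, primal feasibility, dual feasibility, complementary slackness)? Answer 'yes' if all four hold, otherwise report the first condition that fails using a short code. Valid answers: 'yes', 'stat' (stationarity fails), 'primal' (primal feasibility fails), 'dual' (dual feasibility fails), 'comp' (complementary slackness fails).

Gradient of f: grad f(x) = Q x + c = (-1, 3)
Constraint values g_i(x) = a_i^T x - b_i:
  g_1((-2, -2)) = 0
Stationarity residual: grad f(x) + sum_i lambda_i a_i = (1, 3)
  -> stationarity FAILS
Primal feasibility (all g_i <= 0): OK
Dual feasibility (all lambda_i >= 0): OK
Complementary slackness (lambda_i * g_i(x) = 0 for all i): OK

Verdict: the first failing condition is stationarity -> stat.

stat


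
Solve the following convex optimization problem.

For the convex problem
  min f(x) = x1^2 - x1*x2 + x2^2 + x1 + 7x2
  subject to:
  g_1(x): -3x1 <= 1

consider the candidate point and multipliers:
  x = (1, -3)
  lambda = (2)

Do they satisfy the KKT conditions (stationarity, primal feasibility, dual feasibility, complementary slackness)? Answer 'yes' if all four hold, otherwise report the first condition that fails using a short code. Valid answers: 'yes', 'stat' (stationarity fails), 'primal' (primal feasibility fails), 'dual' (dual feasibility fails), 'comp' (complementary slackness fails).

Gradient of f: grad f(x) = Q x + c = (6, 0)
Constraint values g_i(x) = a_i^T x - b_i:
  g_1((1, -3)) = -4
Stationarity residual: grad f(x) + sum_i lambda_i a_i = (0, 0)
  -> stationarity OK
Primal feasibility (all g_i <= 0): OK
Dual feasibility (all lambda_i >= 0): OK
Complementary slackness (lambda_i * g_i(x) = 0 for all i): FAILS

Verdict: the first failing condition is complementary_slackness -> comp.

comp


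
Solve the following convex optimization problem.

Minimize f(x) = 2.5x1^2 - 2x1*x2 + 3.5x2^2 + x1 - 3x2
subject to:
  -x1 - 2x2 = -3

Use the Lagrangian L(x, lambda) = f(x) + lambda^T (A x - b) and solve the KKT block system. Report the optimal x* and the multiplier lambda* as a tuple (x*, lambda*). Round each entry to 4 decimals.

Form the Lagrangian:
  L(x, lambda) = (1/2) x^T Q x + c^T x + lambda^T (A x - b)
Stationarity (grad_x L = 0): Q x + c + A^T lambda = 0.
Primal feasibility: A x = b.

This gives the KKT block system:
  [ Q   A^T ] [ x     ]   [-c ]
  [ A    0  ] [ lambda ] = [ b ]

Solving the linear system:
  x*      = (0.6571, 1.1714)
  lambda* = (1.9429)
  f(x*)   = 1.4857

x* = (0.6571, 1.1714), lambda* = (1.9429)


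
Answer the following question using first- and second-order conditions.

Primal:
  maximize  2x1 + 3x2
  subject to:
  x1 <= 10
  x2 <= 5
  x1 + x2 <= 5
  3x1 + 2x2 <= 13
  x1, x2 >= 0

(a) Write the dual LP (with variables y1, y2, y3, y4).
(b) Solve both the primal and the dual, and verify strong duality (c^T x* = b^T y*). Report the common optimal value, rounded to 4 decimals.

The standard primal-dual pair for 'max c^T x s.t. A x <= b, x >= 0' is:
  Dual:  min b^T y  s.t.  A^T y >= c,  y >= 0.

So the dual LP is:
  minimize  10y1 + 5y2 + 5y3 + 13y4
  subject to:
    y1 + y3 + 3y4 >= 2
    y2 + y3 + 2y4 >= 3
    y1, y2, y3, y4 >= 0

Solving the primal: x* = (0, 5).
  primal value c^T x* = 15.
Solving the dual: y* = (0, 1, 2, 0).
  dual value b^T y* = 15.
Strong duality: c^T x* = b^T y*. Confirmed.

15


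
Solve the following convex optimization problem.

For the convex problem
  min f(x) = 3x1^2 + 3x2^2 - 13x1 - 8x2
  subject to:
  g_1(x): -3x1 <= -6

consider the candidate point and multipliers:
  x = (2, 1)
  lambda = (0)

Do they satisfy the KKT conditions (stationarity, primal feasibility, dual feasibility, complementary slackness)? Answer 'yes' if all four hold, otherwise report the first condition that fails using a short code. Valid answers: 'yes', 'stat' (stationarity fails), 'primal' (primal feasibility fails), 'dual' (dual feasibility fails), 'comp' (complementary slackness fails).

Gradient of f: grad f(x) = Q x + c = (-1, -2)
Constraint values g_i(x) = a_i^T x - b_i:
  g_1((2, 1)) = 0
Stationarity residual: grad f(x) + sum_i lambda_i a_i = (-1, -2)
  -> stationarity FAILS
Primal feasibility (all g_i <= 0): OK
Dual feasibility (all lambda_i >= 0): OK
Complementary slackness (lambda_i * g_i(x) = 0 for all i): OK

Verdict: the first failing condition is stationarity -> stat.

stat


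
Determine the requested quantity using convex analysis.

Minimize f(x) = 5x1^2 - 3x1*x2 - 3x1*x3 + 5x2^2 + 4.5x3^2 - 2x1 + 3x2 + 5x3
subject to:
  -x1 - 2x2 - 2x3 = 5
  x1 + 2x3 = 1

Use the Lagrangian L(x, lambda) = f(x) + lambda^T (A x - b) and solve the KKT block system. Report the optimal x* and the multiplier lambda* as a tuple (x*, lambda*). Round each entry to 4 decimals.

Form the Lagrangian:
  L(x, lambda) = (1/2) x^T Q x + c^T x + lambda^T (A x - b)
Stationarity (grad_x L = 0): Q x + c + A^T lambda = 0.
Primal feasibility: A x = b.

This gives the KKT block system:
  [ Q   A^T ] [ x     ]   [-c ]
  [ A    0  ] [ lambda ] = [ b ]

Solving the linear system:
  x*      = (-0.0492, -3, 0.5246)
  lambda* = (-13.4262, -18.3607)
  f(x*)   = 39.6066

x* = (-0.0492, -3, 0.5246), lambda* = (-13.4262, -18.3607)


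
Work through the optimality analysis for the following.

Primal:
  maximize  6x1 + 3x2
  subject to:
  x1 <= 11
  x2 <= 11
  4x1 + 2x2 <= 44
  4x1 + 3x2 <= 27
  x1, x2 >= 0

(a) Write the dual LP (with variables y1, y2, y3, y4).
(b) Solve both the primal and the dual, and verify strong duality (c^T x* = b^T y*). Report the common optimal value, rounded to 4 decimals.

The standard primal-dual pair for 'max c^T x s.t. A x <= b, x >= 0' is:
  Dual:  min b^T y  s.t.  A^T y >= c,  y >= 0.

So the dual LP is:
  minimize  11y1 + 11y2 + 44y3 + 27y4
  subject to:
    y1 + 4y3 + 4y4 >= 6
    y2 + 2y3 + 3y4 >= 3
    y1, y2, y3, y4 >= 0

Solving the primal: x* = (6.75, 0).
  primal value c^T x* = 40.5.
Solving the dual: y* = (0, 0, 0, 1.5).
  dual value b^T y* = 40.5.
Strong duality: c^T x* = b^T y*. Confirmed.

40.5


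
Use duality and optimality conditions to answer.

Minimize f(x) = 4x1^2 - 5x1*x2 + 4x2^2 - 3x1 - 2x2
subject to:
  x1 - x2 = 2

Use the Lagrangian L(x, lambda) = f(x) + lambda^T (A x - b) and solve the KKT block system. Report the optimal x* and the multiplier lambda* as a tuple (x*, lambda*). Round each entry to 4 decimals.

Form the Lagrangian:
  L(x, lambda) = (1/2) x^T Q x + c^T x + lambda^T (A x - b)
Stationarity (grad_x L = 0): Q x + c + A^T lambda = 0.
Primal feasibility: A x = b.

This gives the KKT block system:
  [ Q   A^T ] [ x     ]   [-c ]
  [ A    0  ] [ lambda ] = [ b ]

Solving the linear system:
  x*      = (1.8333, -0.1667)
  lambda* = (-12.5)
  f(x*)   = 9.9167

x* = (1.8333, -0.1667), lambda* = (-12.5)


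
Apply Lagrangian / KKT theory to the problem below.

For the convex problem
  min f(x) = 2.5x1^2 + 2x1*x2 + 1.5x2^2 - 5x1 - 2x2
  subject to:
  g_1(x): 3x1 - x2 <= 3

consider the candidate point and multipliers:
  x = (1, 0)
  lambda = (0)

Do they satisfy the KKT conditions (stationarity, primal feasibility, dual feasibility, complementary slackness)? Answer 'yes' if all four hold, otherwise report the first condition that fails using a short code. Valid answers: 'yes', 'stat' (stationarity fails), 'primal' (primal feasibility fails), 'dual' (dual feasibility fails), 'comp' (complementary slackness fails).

Gradient of f: grad f(x) = Q x + c = (0, 0)
Constraint values g_i(x) = a_i^T x - b_i:
  g_1((1, 0)) = 0
Stationarity residual: grad f(x) + sum_i lambda_i a_i = (0, 0)
  -> stationarity OK
Primal feasibility (all g_i <= 0): OK
Dual feasibility (all lambda_i >= 0): OK
Complementary slackness (lambda_i * g_i(x) = 0 for all i): OK

Verdict: yes, KKT holds.

yes


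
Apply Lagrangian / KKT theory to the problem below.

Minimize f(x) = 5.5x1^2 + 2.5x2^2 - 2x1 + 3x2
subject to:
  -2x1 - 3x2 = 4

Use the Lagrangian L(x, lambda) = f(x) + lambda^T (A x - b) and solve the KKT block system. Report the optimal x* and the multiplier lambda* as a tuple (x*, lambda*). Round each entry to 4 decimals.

Form the Lagrangian:
  L(x, lambda) = (1/2) x^T Q x + c^T x + lambda^T (A x - b)
Stationarity (grad_x L = 0): Q x + c + A^T lambda = 0.
Primal feasibility: A x = b.

This gives the KKT block system:
  [ Q   A^T ] [ x     ]   [-c ]
  [ A    0  ] [ lambda ] = [ b ]

Solving the linear system:
  x*      = (-0.0336, -1.3109)
  lambda* = (-1.1849)
  f(x*)   = 0.437

x* = (-0.0336, -1.3109), lambda* = (-1.1849)


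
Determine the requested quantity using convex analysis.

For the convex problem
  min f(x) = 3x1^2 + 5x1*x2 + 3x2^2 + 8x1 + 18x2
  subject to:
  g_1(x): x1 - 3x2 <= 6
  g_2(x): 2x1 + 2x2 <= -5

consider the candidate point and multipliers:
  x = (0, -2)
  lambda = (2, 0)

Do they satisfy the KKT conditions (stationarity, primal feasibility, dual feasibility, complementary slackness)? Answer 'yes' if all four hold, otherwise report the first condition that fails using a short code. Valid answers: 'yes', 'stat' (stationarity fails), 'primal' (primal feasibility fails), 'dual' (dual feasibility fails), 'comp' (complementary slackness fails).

Gradient of f: grad f(x) = Q x + c = (-2, 6)
Constraint values g_i(x) = a_i^T x - b_i:
  g_1((0, -2)) = 0
  g_2((0, -2)) = 1
Stationarity residual: grad f(x) + sum_i lambda_i a_i = (0, 0)
  -> stationarity OK
Primal feasibility (all g_i <= 0): FAILS
Dual feasibility (all lambda_i >= 0): OK
Complementary slackness (lambda_i * g_i(x) = 0 for all i): OK

Verdict: the first failing condition is primal_feasibility -> primal.

primal


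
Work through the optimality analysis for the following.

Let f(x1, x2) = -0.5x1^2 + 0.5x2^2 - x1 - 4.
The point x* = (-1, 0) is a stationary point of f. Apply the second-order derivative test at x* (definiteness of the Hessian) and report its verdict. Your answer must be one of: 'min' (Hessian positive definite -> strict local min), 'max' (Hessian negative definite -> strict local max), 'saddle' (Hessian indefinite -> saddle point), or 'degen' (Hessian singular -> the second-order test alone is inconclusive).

Compute the Hessian H = grad^2 f:
  H = [[-1, 0], [0, 1]]
Verify stationarity: grad f(x*) = H x* + g = (0, 0).
Eigenvalues of H: -1, 1.
Eigenvalues have mixed signs, so H is indefinite -> x* is a saddle point.

saddle


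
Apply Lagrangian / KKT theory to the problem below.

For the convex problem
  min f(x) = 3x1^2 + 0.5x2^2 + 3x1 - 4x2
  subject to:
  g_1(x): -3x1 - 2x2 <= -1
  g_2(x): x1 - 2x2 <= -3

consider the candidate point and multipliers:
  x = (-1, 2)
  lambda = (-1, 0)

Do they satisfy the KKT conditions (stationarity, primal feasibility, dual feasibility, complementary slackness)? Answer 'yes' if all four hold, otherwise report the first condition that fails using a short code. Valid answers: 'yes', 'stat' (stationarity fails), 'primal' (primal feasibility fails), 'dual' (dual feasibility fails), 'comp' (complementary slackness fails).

Gradient of f: grad f(x) = Q x + c = (-3, -2)
Constraint values g_i(x) = a_i^T x - b_i:
  g_1((-1, 2)) = 0
  g_2((-1, 2)) = -2
Stationarity residual: grad f(x) + sum_i lambda_i a_i = (0, 0)
  -> stationarity OK
Primal feasibility (all g_i <= 0): OK
Dual feasibility (all lambda_i >= 0): FAILS
Complementary slackness (lambda_i * g_i(x) = 0 for all i): OK

Verdict: the first failing condition is dual_feasibility -> dual.

dual


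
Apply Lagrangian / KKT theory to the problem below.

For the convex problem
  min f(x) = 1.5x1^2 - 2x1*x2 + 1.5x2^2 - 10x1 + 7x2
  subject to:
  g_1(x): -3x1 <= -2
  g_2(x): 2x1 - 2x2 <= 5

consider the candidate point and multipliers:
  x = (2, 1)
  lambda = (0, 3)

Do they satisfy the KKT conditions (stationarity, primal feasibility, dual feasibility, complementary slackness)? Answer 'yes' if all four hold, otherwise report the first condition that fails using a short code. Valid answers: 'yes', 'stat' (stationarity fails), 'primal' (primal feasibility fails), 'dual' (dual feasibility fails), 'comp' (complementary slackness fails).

Gradient of f: grad f(x) = Q x + c = (-6, 6)
Constraint values g_i(x) = a_i^T x - b_i:
  g_1((2, 1)) = -4
  g_2((2, 1)) = -3
Stationarity residual: grad f(x) + sum_i lambda_i a_i = (0, 0)
  -> stationarity OK
Primal feasibility (all g_i <= 0): OK
Dual feasibility (all lambda_i >= 0): OK
Complementary slackness (lambda_i * g_i(x) = 0 for all i): FAILS

Verdict: the first failing condition is complementary_slackness -> comp.

comp


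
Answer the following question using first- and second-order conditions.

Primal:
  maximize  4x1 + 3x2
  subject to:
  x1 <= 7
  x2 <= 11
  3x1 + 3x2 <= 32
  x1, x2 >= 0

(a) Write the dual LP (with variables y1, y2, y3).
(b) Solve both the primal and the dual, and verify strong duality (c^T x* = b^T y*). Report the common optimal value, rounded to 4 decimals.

The standard primal-dual pair for 'max c^T x s.t. A x <= b, x >= 0' is:
  Dual:  min b^T y  s.t.  A^T y >= c,  y >= 0.

So the dual LP is:
  minimize  7y1 + 11y2 + 32y3
  subject to:
    y1 + 3y3 >= 4
    y2 + 3y3 >= 3
    y1, y2, y3 >= 0

Solving the primal: x* = (7, 3.6667).
  primal value c^T x* = 39.
Solving the dual: y* = (1, 0, 1).
  dual value b^T y* = 39.
Strong duality: c^T x* = b^T y*. Confirmed.

39


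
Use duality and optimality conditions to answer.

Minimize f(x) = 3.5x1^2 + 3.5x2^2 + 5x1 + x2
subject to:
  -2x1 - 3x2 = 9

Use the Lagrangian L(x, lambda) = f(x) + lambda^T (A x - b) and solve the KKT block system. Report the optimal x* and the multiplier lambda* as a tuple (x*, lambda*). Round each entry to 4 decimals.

Form the Lagrangian:
  L(x, lambda) = (1/2) x^T Q x + c^T x + lambda^T (A x - b)
Stationarity (grad_x L = 0): Q x + c + A^T lambda = 0.
Primal feasibility: A x = b.

This gives the KKT block system:
  [ Q   A^T ] [ x     ]   [-c ]
  [ A    0  ] [ lambda ] = [ b ]

Solving the linear system:
  x*      = (-1.8132, -1.7912)
  lambda* = (-3.8462)
  f(x*)   = 11.8791

x* = (-1.8132, -1.7912), lambda* = (-3.8462)


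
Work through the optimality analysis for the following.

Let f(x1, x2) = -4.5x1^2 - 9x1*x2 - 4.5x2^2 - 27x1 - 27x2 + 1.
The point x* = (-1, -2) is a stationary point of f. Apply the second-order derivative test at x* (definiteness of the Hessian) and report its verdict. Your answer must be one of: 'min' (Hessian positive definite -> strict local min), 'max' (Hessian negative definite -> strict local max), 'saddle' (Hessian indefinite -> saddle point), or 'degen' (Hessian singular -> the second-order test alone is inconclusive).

Compute the Hessian H = grad^2 f:
  H = [[-9, -9], [-9, -9]]
Verify stationarity: grad f(x*) = H x* + g = (0, 0).
Eigenvalues of H: -18, 0.
H has a zero eigenvalue (singular; negative semidefinite but not definite), so H is neither positive definite, negative definite, nor indefinite. The second-order test alone is inconclusive -> degen.
(Indeed, f is constant along the null direction of H through x*, so x* is not a strict local extremum.)

degen


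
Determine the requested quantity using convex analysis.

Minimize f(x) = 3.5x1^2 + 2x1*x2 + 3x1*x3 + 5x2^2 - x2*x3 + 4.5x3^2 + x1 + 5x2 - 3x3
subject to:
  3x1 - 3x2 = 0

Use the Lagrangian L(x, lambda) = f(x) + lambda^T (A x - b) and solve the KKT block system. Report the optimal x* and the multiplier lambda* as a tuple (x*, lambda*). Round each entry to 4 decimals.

Form the Lagrangian:
  L(x, lambda) = (1/2) x^T Q x + c^T x + lambda^T (A x - b)
Stationarity (grad_x L = 0): Q x + c + A^T lambda = 0.
Primal feasibility: A x = b.

This gives the KKT block system:
  [ Q   A^T ] [ x     ]   [-c ]
  [ A    0  ] [ lambda ] = [ b ]

Solving the linear system:
  x*      = (-0.3243, -0.3243, 0.4054)
  lambda* = (0.2342)
  f(x*)   = -1.5811

x* = (-0.3243, -0.3243, 0.4054), lambda* = (0.2342)


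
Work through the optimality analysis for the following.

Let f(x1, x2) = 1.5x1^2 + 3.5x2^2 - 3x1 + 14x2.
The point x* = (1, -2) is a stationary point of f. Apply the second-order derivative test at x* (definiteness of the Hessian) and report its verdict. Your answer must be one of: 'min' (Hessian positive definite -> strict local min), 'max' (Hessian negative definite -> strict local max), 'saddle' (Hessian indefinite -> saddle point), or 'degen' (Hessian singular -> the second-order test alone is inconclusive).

Compute the Hessian H = grad^2 f:
  H = [[3, 0], [0, 7]]
Verify stationarity: grad f(x*) = H x* + g = (0, 0).
Eigenvalues of H: 3, 7.
Both eigenvalues > 0, so H is positive definite -> x* is a strict local min.

min
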